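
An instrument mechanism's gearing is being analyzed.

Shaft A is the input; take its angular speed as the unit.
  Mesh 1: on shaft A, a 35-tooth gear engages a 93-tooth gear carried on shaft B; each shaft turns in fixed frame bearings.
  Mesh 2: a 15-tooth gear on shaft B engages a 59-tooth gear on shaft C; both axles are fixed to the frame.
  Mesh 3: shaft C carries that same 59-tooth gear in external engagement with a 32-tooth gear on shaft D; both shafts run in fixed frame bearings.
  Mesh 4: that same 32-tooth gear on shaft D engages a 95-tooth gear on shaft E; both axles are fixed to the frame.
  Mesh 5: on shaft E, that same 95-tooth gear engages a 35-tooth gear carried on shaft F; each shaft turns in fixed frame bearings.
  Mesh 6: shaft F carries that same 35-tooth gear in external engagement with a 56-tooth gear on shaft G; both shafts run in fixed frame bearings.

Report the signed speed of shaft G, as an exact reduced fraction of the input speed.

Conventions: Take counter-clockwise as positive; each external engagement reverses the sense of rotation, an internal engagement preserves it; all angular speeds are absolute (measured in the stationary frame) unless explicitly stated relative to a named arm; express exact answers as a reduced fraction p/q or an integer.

6-mesh fixed-axis compound train (all bearings frame-fixed)
mesh 1 [35T→93T]: |ω|/ω_in = 1×35/93 = 35/93, sense flips to −
mesh 2 [15T→59T]: |ω|/ω_in = (35/93)×15/59 = 175/1829, sense flips to +
mesh 3 [59T→32T]: |ω|/ω_in = (175/1829)×59/32 = 175/992, sense flips to −
mesh 4 [32T→95T]: |ω|/ω_in = (175/992)×32/95 = 35/589, sense flips to +
mesh 5 [95T→35T]: |ω|/ω_in = (35/589)×95/35 = 5/31, sense flips to −
mesh 6 [35T→56T]: |ω|/ω_in = (5/31)×35/56 = 25/248, sense flips to +
signed output speed (× input speed) = 25/248

25/248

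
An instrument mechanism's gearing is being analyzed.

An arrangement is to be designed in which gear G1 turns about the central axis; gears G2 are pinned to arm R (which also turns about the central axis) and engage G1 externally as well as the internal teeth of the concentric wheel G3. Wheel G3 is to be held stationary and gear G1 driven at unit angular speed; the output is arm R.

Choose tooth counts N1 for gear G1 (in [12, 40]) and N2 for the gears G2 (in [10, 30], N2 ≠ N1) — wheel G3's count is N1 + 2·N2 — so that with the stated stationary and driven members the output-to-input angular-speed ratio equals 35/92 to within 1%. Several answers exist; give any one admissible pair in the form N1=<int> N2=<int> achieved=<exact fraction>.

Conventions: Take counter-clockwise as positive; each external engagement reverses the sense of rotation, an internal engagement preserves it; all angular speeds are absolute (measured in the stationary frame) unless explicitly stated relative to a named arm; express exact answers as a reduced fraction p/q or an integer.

N1=35 N2=11 achieved=35/92

topology: planetary set — design target 35/92, arm = carrier (Willis)
Willis with ω_ring = 0: ω_arm/ω_sun = N1/(N1+N3); set equal to 35/92  ⇒  N3/N1 = 1/(35/92) − 1 = 57/35
N3 = N1 + 2·N2  ⇒  N2/N1 = (N3/N1 − 1)/2 = (57/35 − 1)/2 = 11/35
smallest multiple with N1 ≥ 12 and N2 ≥ 10: k = 1  ⇒  N1 = 1·35 = 35, N2 = 1·11 = 11 (N1 ≤ 40, N2 ≤ 30, N2 ≠ N1 ✓), N3 = 35 + 2·11 = 57
check: N1/(N1+N3) with N1 = 35, N3 = 57 gives 35/92; |achieved − target| = 0 ≤ 7/1840 ✓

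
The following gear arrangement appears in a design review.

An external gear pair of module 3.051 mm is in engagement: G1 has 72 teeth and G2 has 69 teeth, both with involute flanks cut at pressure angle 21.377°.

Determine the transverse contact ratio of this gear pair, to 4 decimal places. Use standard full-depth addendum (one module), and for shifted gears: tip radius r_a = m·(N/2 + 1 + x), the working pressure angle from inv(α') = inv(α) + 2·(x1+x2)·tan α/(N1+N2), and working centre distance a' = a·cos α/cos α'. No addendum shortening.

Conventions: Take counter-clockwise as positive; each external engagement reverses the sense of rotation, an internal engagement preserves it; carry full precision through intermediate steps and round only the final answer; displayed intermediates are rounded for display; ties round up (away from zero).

1.7315

topology: single-mesh involute geometry — m = 3.051, 72T/69T pair
base radii: r_b1 = 102.279526, r_b2 = 98.017879
tip radii: r_a1 = 112.887000, r_a2 = 108.310500
no profile shift: α' = α, a' = a
action lengths: √(r_a1²−r_b1²) = 47.774191, √(r_a2²−r_b2²) = 46.083183
base pitch p_b = π·m·cos α = 8.925572
CR = (47.774191 + 46.083183 − 215.095500·sin 21.37700°)/8.925572 = 1.731476
contact ratio ≈ 1.7315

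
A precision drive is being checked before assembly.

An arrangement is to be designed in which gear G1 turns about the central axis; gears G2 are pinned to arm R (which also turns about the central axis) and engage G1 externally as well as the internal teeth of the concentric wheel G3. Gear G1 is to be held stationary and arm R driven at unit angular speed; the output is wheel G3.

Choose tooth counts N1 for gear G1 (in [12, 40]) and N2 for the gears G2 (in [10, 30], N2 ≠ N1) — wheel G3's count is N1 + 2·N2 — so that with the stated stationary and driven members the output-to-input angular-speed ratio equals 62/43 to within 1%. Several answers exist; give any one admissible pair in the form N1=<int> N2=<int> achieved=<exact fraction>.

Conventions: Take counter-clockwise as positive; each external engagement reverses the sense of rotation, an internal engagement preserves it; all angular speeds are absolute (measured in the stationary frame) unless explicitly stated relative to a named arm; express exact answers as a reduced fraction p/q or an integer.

N1=19 N2=12 achieved=62/43

design class (target 62/43): planetary set
Willis with ω_sun = 0: ω_ring/ω_arm = (N1+N3)/N3; set equal to 62/43  ⇒  N3/N1 = 1/(62/43 − 1) = 43/19
N3 = N1 + 2·N2  ⇒  N2/N1 = (N3/N1 − 1)/2 = (43/19 − 1)/2 = 12/19
smallest multiple with N1 ≥ 12 and N2 ≥ 10: k = 1  ⇒  N1 = 1·19 = 19, N2 = 1·12 = 12 (N1 ≤ 40, N2 ≤ 30, N2 ≠ N1 ✓), N3 = 19 + 2·12 = 43
check: (N1+N3)/N3 with N1 = 19, N3 = 43 gives 62/43; |achieved − target| = 0 ≤ 31/2150 ✓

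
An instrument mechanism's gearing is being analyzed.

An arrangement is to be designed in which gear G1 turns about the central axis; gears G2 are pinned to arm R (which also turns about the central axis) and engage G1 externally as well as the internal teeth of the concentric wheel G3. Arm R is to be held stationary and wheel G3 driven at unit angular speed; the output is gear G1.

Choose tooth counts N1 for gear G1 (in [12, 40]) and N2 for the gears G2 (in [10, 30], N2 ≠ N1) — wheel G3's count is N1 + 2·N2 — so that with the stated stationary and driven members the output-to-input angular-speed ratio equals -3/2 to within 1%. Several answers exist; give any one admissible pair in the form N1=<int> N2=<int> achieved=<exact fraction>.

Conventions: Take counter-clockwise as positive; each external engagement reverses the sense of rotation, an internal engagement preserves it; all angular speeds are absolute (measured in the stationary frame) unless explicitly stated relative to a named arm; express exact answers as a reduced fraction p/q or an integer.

N1=40 N2=10 achieved=-3/2

design class (target -3/2): planetary set
Willis with ω_arm = 0: ω_sun/ω_ring = −N3/N1; set equal to -3/2  ⇒  N3/N1 = −(-3/2) = 3/2
N3 = N1 + 2·N2  ⇒  N2/N1 = (N3/N1 − 1)/2 = (3/2 − 1)/2 = 1/4
smallest multiple with N1 ≥ 12 and N2 ≥ 10: k = 10  ⇒  N1 = 10·4 = 40, N2 = 10·1 = 10 (N1 ≤ 40, N2 ≤ 30, N2 ≠ N1 ✓), N3 = 40 + 2·10 = 60
check: −N3/N1 with N1 = 40, N3 = 60 gives -3/2; |achieved − target| = 0 ≤ 3/200 ✓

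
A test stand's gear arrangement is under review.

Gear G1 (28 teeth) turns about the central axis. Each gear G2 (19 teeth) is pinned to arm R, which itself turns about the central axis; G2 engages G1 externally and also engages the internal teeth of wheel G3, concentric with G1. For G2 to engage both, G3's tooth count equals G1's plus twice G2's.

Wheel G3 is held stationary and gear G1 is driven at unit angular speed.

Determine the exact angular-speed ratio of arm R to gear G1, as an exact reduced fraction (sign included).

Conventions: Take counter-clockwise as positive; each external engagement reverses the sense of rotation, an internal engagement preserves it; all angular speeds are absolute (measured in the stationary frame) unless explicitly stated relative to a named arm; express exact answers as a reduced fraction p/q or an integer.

planetary set (28T centre, 19T on arm, 66T internal) — Willis relation
ring teeth: 28 + 2·19 = 66
28(ω_sun−ω_arm) = −66(ω_ring−ω_arm),  ω_ring = 0, ω_sun = 1
28(1−ω_arm) = −66(0−ω_arm)  ⇒  94·ω_arm = 28  ⇒  ω_arm = 14/47
ω_out/ω_in = 14/47

14/47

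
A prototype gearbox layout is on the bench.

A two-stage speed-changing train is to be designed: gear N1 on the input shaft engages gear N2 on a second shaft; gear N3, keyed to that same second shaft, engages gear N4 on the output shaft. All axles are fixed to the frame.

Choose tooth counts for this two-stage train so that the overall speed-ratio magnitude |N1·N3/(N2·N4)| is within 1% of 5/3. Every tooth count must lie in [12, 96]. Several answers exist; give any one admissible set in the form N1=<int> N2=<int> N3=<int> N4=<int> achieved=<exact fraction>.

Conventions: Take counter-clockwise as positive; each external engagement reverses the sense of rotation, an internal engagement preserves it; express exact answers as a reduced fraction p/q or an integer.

N1=15 N2=12 N3=16 N4=12 achieved=5/3

class = fixed-axis compound train [2-stage, 5/3 wanted]
target = 5/3 in lowest terms: an exact hit needs N1·N3 = k·5 and N2·N4 = k·3 for one integer k, every count in [12, 96]; additionally prefer no 1:1 stage (N1 ≠ N2, N3 ≠ N4)
k = 1…47: no 1:1-free in-range split of k·5 and k·3 into factor pairs; take k = 48
k = 48: N1·N3 = 240 = 15·16, N2·N4 = 144 = 12·12
achieved = 15·16/(12·12) = 5/3; |achieved − target| = 0 ≤ 1/60 ✓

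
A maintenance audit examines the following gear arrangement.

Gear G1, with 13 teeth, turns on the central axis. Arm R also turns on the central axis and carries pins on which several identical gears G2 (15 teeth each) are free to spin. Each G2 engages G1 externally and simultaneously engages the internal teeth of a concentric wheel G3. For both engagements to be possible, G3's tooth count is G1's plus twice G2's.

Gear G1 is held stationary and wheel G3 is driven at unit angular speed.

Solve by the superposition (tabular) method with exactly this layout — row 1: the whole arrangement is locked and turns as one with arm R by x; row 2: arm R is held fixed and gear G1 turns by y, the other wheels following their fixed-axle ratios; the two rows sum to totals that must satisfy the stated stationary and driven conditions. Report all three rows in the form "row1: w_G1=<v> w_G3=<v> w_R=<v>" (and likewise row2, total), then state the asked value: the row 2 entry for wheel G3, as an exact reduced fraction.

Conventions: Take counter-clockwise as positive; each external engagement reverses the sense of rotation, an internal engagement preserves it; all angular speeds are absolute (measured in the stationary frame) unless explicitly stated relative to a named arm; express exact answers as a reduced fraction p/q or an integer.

row1: w_G1=43/56 w_G3=43/56 w_R=43/56
row2: w_G1=-43/56 w_G3=13/56 w_R=0
total: w_G1=0 w_G3=1 w_R=43/56
asked value: 13/56

planetary set (13T centre, 15T on arm, 43T internal) — Willis relation
row 1: whole set turns with the arm by x
row 2 — arm fixed, fixed-axis ratios: sun y, ring −(13/43)·y, arm 0
boundary: total ω_sun = x + y = 0 and total ω_ring = x − (13/43)·y = 1  ⇒  y = -43/56, x = 43/56
row 2 ring = −(13/43)·(-43/56) = 13/56
totals (row 1 + row 2): sun 43/56 + (-43/56) = 0, ring 43/56 + 13/56 = 1, arm 43/56 + 0 = 43/56
asked cell (row2, ring) = 13/56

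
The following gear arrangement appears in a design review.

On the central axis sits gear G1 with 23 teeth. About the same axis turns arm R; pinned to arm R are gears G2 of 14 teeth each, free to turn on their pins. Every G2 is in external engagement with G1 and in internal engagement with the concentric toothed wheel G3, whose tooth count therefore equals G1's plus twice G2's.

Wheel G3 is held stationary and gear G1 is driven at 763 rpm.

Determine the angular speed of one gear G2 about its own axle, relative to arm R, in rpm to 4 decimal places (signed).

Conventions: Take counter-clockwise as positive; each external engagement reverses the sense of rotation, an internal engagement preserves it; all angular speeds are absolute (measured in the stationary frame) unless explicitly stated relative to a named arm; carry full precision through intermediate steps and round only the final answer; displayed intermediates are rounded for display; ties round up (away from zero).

planetary set (23T centre, 14T on arm, 51T internal) — Willis relation
normalise by the input: solve with ω_sun = 1, then scale by 763 rpm
ring teeth: 23 + 2·14 = 51
23(ω_sun−ω_arm) = −51(ω_ring−ω_arm),  ω_ring = 0, ω_sun = 1
23(1−ω_arm) = −51(0−ω_arm)  ⇒  74·ω_arm = 23  ⇒  ω_arm = 23/74
sun–planet mesh: 23·(1−23/74) = −14·(ω_p−ω_arm)  ⇒  ω_p−ω_arm = -1173/1036
scale: ω_p−ω_arm = -1173/1036 × 763 rpm = -863.8986 rpm

-863.8986 rpm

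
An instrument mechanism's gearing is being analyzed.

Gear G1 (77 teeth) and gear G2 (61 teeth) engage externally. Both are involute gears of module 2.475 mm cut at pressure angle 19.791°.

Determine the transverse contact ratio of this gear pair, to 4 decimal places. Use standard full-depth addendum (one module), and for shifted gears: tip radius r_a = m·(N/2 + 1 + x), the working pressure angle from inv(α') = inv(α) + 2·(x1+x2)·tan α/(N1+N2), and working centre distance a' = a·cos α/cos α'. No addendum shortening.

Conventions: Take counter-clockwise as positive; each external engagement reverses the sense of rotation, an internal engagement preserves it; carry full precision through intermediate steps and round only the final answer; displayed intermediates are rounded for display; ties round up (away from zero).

topology: single-mesh involute geometry — m = 2.475, 77T/61T pair
base radii: r_b1 = 89.659245, r_b2 = 71.028753
tip radii: r_a1 = 97.762500, r_a2 = 77.962500
no profile shift: α' = α, a' = a
action lengths: √(r_a1²−r_b1²) = 38.970837, √(r_a2²−r_b2²) = 32.141370
base pitch p_b = π·m·cos α = 7.316177
CR = (38.970837 + 32.141370 − 170.775000·sin 19.79100°)/7.316177 = 1.816451
contact ratio ≈ 1.8165

1.8165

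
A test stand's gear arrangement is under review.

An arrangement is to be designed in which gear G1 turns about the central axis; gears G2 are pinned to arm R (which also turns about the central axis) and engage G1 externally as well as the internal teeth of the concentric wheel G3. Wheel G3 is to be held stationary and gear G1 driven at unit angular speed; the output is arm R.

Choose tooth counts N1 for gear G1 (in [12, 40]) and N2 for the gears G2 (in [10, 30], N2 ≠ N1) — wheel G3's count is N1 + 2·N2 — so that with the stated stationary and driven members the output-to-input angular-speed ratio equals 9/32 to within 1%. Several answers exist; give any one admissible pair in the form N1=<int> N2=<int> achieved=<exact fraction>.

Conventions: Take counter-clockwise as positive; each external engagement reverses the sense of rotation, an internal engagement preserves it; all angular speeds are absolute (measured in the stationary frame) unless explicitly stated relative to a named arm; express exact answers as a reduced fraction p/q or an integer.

N1=18 N2=14 achieved=9/32

topology: planetary set — design target 9/32, arm = carrier (Willis)
Willis with ω_ring = 0: ω_arm/ω_sun = N1/(N1+N3); set equal to 9/32  ⇒  N3/N1 = 1/(9/32) − 1 = 23/9
N3 = N1 + 2·N2  ⇒  N2/N1 = (N3/N1 − 1)/2 = (23/9 − 1)/2 = 7/9
smallest multiple with N1 ≥ 12 and N2 ≥ 10: k = 2  ⇒  N1 = 2·9 = 18, N2 = 2·7 = 14 (N1 ≤ 40, N2 ≤ 30, N2 ≠ N1 ✓), N3 = 18 + 2·14 = 46
check: N1/(N1+N3) with N1 = 18, N3 = 46 gives 9/32; |achieved − target| = 0 ≤ 9/3200 ✓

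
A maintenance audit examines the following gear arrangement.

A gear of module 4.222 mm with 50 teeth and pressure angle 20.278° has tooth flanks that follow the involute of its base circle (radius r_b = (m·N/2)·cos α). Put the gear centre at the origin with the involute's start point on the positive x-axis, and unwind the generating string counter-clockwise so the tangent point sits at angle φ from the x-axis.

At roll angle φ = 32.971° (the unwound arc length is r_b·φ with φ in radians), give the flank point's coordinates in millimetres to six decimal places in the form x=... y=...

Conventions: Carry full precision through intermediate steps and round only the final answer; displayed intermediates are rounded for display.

x=114.068938 y=6.083147

topology: single-mesh involute geometry — m = 4.222, N = 50
pitch radius r_p = m·N/2 = 4.222·50/2 = 105.550000
base radius r_b = r_p·cos α = 105.550000·cos 20.278° = 99.008230
roll angle φ = 32.971° = 0.57545251 rad
x = r_b·(cos φ + φ·sin φ) = 114.068938
y = r_b·(sin φ − φ·cos φ) = 6.083147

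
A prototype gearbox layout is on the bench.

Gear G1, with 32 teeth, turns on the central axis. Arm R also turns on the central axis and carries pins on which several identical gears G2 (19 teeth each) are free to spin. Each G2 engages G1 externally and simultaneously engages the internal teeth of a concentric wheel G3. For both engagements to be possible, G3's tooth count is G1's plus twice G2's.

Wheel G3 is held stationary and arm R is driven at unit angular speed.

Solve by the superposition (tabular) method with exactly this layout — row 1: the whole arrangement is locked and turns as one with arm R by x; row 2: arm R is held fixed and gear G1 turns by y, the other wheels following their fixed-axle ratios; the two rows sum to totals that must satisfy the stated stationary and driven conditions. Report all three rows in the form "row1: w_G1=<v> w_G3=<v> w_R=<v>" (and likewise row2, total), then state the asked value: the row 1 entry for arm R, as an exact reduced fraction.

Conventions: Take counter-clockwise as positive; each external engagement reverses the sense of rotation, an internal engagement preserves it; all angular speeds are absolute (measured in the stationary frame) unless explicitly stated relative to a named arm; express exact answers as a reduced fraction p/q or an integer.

class = planetary set [G3 = 32+2·19 = 70; Willis about the carrier]
superposition row 1 [locked train]: every member turns x
row 2 (arm held, sun turns y): ω_ring = −(32/70)·y, ω_arm = 0
boundary: total ω_ring = x − (32/70)·y = 0 and total ω_arm = x = 1  ⇒  y = 35/16, x = 1
row 2 ring = −(32/70)·35/16 = -1
totals (row 1 + row 2): sun 1 + 35/16 = 51/16, ring 1 + (-1) = 0, arm 1 + 0 = 1
asked cell (row1, arm) = 1

row1: w_G1=1 w_G3=1 w_R=1
row2: w_G1=35/16 w_G3=-1 w_R=0
total: w_G1=51/16 w_G3=0 w_R=1
asked value: 1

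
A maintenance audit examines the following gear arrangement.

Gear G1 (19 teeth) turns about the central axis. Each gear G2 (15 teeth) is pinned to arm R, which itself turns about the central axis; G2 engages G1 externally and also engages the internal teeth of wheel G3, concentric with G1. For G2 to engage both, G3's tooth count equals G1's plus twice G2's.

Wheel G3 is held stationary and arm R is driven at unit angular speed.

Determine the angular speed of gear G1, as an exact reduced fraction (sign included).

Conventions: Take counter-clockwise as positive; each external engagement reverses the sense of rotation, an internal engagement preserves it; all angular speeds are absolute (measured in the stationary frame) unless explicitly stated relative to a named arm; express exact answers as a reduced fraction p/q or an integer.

topology: planetary set — G1 19T / G2 15T / G3 49T, arm = carrier (Willis)
ring teeth: 19 + 2·15 = 49
19(ω_sun−ω_arm) = −49(ω_ring−ω_arm),  ω_ring = 0, ω_arm = 1
ω_sun = 1 − (49/19)(0−1) = 68/19
exact speed ratio = 68/19

68/19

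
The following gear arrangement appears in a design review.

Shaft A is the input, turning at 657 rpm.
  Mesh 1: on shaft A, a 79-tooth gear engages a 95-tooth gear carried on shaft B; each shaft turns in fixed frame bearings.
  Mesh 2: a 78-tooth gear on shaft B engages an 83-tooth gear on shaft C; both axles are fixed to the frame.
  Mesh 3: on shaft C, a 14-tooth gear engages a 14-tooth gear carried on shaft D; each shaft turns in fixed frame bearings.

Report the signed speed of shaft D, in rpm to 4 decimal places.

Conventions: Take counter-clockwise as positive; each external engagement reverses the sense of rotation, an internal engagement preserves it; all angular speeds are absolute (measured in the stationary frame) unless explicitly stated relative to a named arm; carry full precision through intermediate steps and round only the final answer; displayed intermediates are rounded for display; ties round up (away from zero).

-513.4349 rpm

topology: fixed-axis compound train — 3 meshes, A→D
mesh 1 [79T→95T]: ω = 657.0000×79/95 = 546.3474 rpm, sense flips to −
mesh 2 [78T→83T]: ω = 546.3474×78/83 = 513.4349 rpm, sense flips to +
mesh 3 [14T→14T]: ω = 513.4349×14/14 = 513.4349 rpm, sense flips to −
signed output speed = -513.4349 rpm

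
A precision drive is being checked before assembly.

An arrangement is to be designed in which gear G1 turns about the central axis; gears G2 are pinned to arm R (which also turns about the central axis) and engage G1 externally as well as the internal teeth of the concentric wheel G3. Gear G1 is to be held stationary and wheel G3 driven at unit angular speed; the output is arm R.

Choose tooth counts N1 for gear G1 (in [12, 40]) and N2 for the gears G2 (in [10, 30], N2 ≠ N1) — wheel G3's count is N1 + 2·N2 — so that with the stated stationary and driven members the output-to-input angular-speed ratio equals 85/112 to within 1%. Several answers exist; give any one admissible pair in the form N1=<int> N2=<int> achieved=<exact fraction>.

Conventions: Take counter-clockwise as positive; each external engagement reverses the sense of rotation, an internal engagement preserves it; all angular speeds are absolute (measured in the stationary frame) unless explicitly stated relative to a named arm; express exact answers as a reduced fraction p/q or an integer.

class = planetary set [ratio 85/112 wanted; Willis about the carrier]
Willis with ω_sun = 0: ω_arm/ω_ring = N3/(N1+N3); set equal to 85/112  ⇒  N3/N1 = (85/112)/(1 − 85/112) = 85/27
N3 = N1 + 2·N2  ⇒  N2/N1 = (N3/N1 − 1)/2 = (85/27 − 1)/2 = 29/27
smallest multiple with N1 ≥ 12 and N2 ≥ 10: k = 1  ⇒  N1 = 1·27 = 27, N2 = 1·29 = 29 (N1 ≤ 40, N2 ≤ 30, N2 ≠ N1 ✓), N3 = 27 + 2·29 = 85
check: N3/(N1+N3) with N1 = 27, N3 = 85 gives 85/112; |achieved − target| = 0 ≤ 17/2240 ✓

N1=27 N2=29 achieved=85/112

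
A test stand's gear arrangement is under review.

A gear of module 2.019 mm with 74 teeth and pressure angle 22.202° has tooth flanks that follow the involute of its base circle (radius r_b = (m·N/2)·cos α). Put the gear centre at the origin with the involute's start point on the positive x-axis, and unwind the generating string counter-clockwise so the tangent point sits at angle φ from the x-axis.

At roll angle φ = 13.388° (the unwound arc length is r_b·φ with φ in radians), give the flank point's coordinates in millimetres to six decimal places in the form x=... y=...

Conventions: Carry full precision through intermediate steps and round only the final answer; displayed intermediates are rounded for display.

x=71.026788 y=0.292528

single-mesh involute tooth geometry (74T wheel at module 2.019)
pitch radius r_p = m·N/2 = 2.019·74/2 = 74.703000
base radius r_b = r_p·cos α = 74.703000·cos 22.202° = 69.164325
roll angle φ = 13.388° = 0.23366468 rad
x = r_b·(cos φ + φ·sin φ) = 71.026788
y = r_b·(sin φ − φ·cos φ) = 0.292528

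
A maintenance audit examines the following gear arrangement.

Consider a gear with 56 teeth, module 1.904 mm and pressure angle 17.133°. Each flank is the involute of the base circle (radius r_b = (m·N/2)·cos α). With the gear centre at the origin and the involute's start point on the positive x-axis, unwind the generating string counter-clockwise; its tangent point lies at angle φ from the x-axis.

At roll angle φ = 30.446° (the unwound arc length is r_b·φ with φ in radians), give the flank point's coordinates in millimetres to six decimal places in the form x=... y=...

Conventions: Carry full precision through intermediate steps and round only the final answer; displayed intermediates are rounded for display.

x=57.639141 y=2.476854

single-mesh involute tooth geometry (56T wheel at module 1.904)
pitch radius r_p = m·N/2 = 1.904·56/2 = 53.312000
base radius r_b = r_p·cos α = 53.312000·cos 17.133° = 50.946200
roll angle φ = 30.446° = 0.53138294 rad
x = r_b·(cos φ + φ·sin φ) = 57.639141
y = r_b·(sin φ − φ·cos φ) = 2.476854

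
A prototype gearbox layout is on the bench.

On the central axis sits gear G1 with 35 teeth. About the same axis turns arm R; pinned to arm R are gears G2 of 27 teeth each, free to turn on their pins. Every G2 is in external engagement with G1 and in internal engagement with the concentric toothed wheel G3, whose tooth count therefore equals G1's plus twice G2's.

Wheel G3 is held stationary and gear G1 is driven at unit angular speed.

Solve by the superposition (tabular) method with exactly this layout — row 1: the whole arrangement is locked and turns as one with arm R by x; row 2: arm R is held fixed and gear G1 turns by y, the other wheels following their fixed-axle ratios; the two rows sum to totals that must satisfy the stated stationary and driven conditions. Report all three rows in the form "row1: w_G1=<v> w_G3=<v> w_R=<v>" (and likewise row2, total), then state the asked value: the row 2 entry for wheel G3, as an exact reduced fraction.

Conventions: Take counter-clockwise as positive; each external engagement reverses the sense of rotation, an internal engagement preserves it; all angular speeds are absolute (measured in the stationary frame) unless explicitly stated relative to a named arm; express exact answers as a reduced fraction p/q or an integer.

row1: w_G1=35/124 w_G3=35/124 w_R=35/124
row2: w_G1=89/124 w_G3=-35/124 w_R=0
total: w_G1=1 w_G3=0 w_R=35/124
asked value: -35/124

planetary set (35T centre, 27T on arm, 89T internal) — Willis relation
row 1 (train locked, turned with arm): all members turn x
superposition row 2 [arm held]: sun y, ring −(35/89)·y, arm 0
boundary: total ω_ring = x − (35/89)·y = 0 and total ω_sun = x + y = 1  ⇒  y = 89/124, x = 35/124
row 2 ring = −(35/89)·89/124 = -35/124
totals (row 1 + row 2): sun 35/124 + 89/124 = 1, ring 35/124 + (-35/124) = 0, arm 35/124 + 0 = 35/124
asked cell (row2, ring) = -35/124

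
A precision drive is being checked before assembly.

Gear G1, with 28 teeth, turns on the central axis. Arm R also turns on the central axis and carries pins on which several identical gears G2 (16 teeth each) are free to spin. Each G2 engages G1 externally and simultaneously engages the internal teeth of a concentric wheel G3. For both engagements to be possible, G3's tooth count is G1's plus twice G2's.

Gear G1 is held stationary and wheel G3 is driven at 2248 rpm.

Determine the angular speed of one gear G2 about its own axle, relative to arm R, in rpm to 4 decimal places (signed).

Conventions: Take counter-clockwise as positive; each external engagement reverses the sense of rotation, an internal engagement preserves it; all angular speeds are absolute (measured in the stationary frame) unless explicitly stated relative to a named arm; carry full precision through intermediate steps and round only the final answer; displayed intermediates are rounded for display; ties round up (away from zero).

+2682.2727 rpm

planetary set (28T centre, 16T on arm, 60T internal) — Willis relation
normalise by the input: solve with ω_ring = 1, then scale by 2248 rpm
ring teeth: 28 + 2·16 = 60
28(ω_sun−ω_arm) = −60(ω_ring−ω_arm),  ω_sun = 0, ω_ring = 1
28(0−ω_arm) = −60(1−ω_arm)  ⇒  88·ω_arm = 60  ⇒  ω_arm = 15/22
sun–planet mesh: 28·(0−15/22) = −16·(ω_p−ω_arm)  ⇒  ω_p−ω_arm = 105/88
scale: ω_p−ω_arm = 105/88 × 2248 rpm = +2682.2727 rpm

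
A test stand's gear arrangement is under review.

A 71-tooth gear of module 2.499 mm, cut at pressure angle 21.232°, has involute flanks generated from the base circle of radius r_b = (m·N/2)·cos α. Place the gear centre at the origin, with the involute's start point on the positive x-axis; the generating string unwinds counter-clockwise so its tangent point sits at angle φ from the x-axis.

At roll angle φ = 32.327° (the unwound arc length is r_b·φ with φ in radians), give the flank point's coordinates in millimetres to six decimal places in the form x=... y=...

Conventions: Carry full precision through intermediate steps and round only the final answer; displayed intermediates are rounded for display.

topology: single-mesh involute geometry — m = 2.499, N = 71
pitch radius r_p = m·N/2 = 2.499·71/2 = 88.714500
base radius r_b = r_p·cos α = 88.714500·cos 21.232° = 82.692709
roll angle φ = 32.327° = 0.56421259 rad
x = r_b·(cos φ + φ·sin φ) = 94.825628
y = r_b·(sin φ − φ·cos φ) = 4.794967

x=94.825628 y=4.794967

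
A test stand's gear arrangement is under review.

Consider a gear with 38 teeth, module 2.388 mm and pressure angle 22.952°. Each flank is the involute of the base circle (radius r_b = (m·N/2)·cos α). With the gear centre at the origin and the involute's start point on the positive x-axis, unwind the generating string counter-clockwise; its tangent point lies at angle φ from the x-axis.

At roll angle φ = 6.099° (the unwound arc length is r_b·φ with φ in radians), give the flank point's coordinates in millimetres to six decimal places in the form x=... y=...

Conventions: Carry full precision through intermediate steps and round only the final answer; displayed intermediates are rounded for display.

single-mesh involute tooth geometry (38T wheel at module 2.388)
pitch radius r_p = m·N/2 = 2.388·38/2 = 45.372000
base radius r_b = r_p·cos α = 45.372000·cos 22.952° = 41.779984
roll angle φ = 6.099° = 0.10644763 rad
x = r_b·(cos φ + φ·sin φ) = 42.016020
y = r_b·(sin φ − φ·cos φ) = 0.016779

x=42.016020 y=0.016779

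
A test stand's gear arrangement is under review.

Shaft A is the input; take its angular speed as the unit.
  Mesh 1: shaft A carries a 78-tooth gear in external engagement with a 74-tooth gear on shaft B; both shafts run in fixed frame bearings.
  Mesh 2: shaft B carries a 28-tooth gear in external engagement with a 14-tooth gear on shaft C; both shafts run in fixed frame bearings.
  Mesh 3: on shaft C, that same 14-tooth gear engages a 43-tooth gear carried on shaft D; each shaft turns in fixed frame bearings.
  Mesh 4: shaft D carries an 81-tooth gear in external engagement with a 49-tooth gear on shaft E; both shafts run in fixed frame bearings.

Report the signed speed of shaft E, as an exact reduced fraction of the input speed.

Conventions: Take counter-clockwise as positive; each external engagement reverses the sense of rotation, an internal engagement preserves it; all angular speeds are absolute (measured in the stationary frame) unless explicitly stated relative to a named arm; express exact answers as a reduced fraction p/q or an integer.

4-mesh fixed-axis compound train (all bearings frame-fixed)
mesh 1 [78T→74T]: |ω|/ω_in = 1×78/74 = 39/37, sense flips to −
mesh 2 [28T→14T]: |ω|/ω_in = (39/37)×28/14 = 78/37, sense flips to +
mesh 3 [14T→43T]: |ω|/ω_in = (78/37)×14/43 = 1092/1591, sense flips to −
mesh 4 [81T→49T]: |ω|/ω_in = (1092/1591)×81/49 = 12636/11137, sense flips to +
signed output speed (× input speed) = 12636/11137

12636/11137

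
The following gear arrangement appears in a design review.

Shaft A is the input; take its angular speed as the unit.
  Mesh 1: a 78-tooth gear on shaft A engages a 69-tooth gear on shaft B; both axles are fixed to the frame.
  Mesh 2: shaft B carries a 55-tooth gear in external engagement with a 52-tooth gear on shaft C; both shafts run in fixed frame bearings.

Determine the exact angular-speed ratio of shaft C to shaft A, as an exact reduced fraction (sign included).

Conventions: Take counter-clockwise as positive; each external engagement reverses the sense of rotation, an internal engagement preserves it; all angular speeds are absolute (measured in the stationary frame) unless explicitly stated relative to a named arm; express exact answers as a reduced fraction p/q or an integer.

55/46

class = fixed-axis compound train [2 meshes; 2 ratios multiply, 2 sense flips]
mesh 1 [78T→69T]: running ratio 26/23, sense −
mesh 2 [55T→52T]: running ratio 55/46, sense +
ω_out/ω_in = 55/46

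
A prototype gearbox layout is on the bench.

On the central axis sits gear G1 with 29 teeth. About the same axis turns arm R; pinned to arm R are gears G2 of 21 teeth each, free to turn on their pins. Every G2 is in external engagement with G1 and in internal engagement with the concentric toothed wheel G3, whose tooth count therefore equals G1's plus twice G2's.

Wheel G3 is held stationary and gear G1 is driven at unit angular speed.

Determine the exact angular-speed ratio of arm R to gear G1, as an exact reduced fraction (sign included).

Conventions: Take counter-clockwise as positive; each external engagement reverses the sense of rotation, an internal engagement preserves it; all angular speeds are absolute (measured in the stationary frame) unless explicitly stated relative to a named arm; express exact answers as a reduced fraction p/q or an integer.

class = planetary set [G3 = 29+2·21 = 71; Willis about the carrier]
ring teeth: 29 + 2·21 = 71
29(ω_sun−ω_arm) = −71(ω_ring−ω_arm),  ω_ring = 0, ω_sun = 1
29(1−ω_arm) = −71(0−ω_arm)  ⇒  100·ω_arm = 29  ⇒  ω_arm = 29/100
ω_out/ω_in = 29/100

29/100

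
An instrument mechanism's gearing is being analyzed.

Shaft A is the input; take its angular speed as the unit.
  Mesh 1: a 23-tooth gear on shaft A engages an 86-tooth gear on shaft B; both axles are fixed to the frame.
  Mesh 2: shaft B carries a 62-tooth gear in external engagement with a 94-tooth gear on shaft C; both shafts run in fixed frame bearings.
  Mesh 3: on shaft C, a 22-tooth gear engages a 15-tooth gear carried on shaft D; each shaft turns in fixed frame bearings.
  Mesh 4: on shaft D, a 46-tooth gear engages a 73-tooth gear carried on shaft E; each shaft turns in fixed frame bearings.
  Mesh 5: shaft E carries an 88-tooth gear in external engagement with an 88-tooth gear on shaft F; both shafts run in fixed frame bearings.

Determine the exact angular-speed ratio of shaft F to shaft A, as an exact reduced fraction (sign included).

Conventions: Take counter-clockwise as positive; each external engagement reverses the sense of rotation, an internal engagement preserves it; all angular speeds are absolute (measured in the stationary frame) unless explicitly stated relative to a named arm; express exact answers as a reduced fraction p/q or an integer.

class = fixed-axis compound train [5 meshes; 5 ratios multiply, 5 sense flips]
mesh 1 [23T→86T]: running ratio 23/86, sense −
mesh 2 [62T→94T]: running ratio 713/4042, sense +
mesh 3 [22T→15T]: running ratio 7843/30315, sense −
mesh 4 [46T→73T]: running ratio 360778/2212995, sense +
mesh 5 [88T→88T]: running ratio 360778/2212995, sense −
ω_out/ω_in = -360778/2212995

-360778/2212995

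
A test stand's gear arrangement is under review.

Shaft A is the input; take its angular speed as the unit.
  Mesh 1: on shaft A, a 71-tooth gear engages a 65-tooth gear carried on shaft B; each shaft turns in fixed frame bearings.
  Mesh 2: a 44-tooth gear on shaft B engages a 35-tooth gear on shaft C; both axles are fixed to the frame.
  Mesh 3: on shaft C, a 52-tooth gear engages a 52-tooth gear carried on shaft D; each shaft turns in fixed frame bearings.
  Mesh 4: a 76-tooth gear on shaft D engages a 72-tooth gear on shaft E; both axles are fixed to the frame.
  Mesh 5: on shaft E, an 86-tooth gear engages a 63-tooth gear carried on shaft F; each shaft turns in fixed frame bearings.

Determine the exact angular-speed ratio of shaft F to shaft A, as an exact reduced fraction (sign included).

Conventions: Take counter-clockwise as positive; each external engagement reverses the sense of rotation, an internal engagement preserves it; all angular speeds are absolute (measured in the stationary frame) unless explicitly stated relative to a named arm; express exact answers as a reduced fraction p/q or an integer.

-2552308/1289925

class = fixed-axis compound train [5 meshes; 5 ratios multiply, 5 sense flips]
mesh 1 [71T→65T]: running ratio 71/65, sense −
mesh 2 [44T→35T]: running ratio 3124/2275, sense +
mesh 3 [52T→52T]: running ratio 3124/2275, sense −
mesh 4 [76T→72T]: running ratio 29678/20475, sense +
mesh 5 [86T→63T]: running ratio 2552308/1289925, sense −
ω_out/ω_in = -2552308/1289925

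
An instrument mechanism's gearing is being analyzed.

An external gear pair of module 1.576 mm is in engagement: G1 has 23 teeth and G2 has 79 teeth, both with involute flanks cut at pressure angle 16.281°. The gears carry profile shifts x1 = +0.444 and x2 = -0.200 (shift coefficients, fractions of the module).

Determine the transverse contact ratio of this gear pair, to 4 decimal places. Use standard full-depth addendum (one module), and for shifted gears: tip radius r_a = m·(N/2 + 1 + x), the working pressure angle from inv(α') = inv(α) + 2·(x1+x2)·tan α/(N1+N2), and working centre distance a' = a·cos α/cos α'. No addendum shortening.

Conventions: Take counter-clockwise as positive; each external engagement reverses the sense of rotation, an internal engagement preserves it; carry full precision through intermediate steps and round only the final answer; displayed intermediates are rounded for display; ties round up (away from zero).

class = single-mesh tooth geometry [involute pair 23T × 79T, m = 1.576]
base radii: r_b1 = 17.397197, r_b2 = 59.755590
tip radii: r_a1 = 20.399744, r_a2 = 63.512800
inv(α') = inv(16.281°) + 2·(+0.444-0.200)·tan α/(23+79) = 0.00930078  ⇒  α' = 17.16747°
a' = a·cos α / cos α' = 80.3760·cos 16.281°/cos 17.16747° = 80.750538
action lengths: √(r_a1²−r_b1²) = 10.653032, √(r_a2²−r_b2²) = 21.520810
base pitch p_b = π·m·cos α = 4.752601
CR = (10.653032 + 21.520810 − 80.750538·sin 17.16747°)/4.752601 = 1.754630
contact ratio ≈ 1.7546

1.7546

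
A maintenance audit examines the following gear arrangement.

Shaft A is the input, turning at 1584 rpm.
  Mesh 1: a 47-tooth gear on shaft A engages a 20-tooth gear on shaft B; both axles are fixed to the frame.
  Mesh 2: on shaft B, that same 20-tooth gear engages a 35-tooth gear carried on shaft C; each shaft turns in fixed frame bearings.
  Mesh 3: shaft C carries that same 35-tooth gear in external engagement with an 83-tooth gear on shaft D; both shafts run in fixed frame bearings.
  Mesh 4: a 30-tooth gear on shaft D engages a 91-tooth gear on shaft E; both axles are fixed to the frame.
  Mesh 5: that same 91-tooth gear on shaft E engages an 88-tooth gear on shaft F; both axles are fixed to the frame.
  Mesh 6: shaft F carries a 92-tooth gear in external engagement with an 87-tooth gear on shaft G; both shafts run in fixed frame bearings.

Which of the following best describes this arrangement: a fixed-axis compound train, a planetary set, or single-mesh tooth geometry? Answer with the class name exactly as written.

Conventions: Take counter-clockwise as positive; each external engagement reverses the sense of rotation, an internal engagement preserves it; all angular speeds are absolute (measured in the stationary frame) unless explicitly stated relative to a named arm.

fixed-axis compound train

class = fixed-axis compound train [6 meshes; 6 ratios multiply, 6 sense flips]
classification: fixed-axis compound train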